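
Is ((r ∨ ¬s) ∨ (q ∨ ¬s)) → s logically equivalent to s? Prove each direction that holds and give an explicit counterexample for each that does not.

(→) Assume the antecedent. If q is true, the antecedent forces (q = T, s = T, r = F) or (q = T, s = T, r = T), and s holds there. If q is false, the antecedent forces (q = F, s = T, r = F) or (q = F, s = T, r = T), and s holds there. Either way s holds.

(←) Assume the antecedent. If q is true, the antecedent forces (q = T, s = T, r = F) or (q = T, s = T, r = T), and ((r ∨ ¬s) ∨ (q ∨ ¬s)) → s holds there. If q is false, the antecedent forces (q = F, s = T, r = F) or (q = F, s = T, r = T), and ((r ∨ ¬s) ∨ (q ∨ ¬s)) → s holds there. Either way ((r ∨ ¬s) ∨ (q ∨ ¬s)) → s holds.

Both directions hold.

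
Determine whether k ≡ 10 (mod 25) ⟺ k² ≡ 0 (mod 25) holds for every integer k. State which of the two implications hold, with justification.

The forward direction holds; the converse fails.

(⟸) This fails: take k = 0. Then 0² = 0 ≡ 0 (mod 25), yet 0 ≡ 0 (mod 25), not 10.

(⟹) Suppose k ≡ 10 (mod 25). Write k = 25j + 10. Then (25j + 10)² = 625j² + 500j + 100 = 25(25j² + 20j + 4) + 0, so k² ≡ 0 (mod 25).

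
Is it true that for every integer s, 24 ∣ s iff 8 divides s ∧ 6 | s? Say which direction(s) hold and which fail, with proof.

Forward direction. If 24 ∣ s, write s = 24q. Since 24 = 3·8, s = 8·(3q), so 8 ∣ s; and since 24 = 4·6, s = 6·(4q), so 6 ∣ s.

Converse. Suppose 8 ∣ s and 6 ∣ s. Any common multiple of 8 and 6 is a multiple of their lcm; here lcm(8, 6) = 8·6/gcd(8, 6) = 48/2 = 24, so 24 ∣ s.

Both directions hold; the statement is true.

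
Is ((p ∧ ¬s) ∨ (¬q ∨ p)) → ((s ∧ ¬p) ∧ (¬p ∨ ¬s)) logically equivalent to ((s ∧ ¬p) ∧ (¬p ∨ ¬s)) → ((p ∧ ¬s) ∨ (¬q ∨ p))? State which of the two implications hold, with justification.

[⇒] This fails. Under p = F, s = T, q = T, the left side is true but the right side is false.

[⇐] This fails. Under p = F, s = F, q = F, the left side is false but the right side is true.

(⇒) fails and (⇐) fails.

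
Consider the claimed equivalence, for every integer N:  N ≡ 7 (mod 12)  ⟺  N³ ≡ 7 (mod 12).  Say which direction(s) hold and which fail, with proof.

(←) For the converse, argue contrapositively. If N ≢ 7 (mod 12), then N is congruent to one of 0, 1, 2, 3, 4, 5, 6, 8, 9, 10, 11 modulo 12, and these give N³ ≡ 0, 1, 8, 3, 4, 5, 0, 8, 9, 4, 11 respectively — never 7.

(→) Suppose N ≡ 7 (mod 12). Write N = 12j + 7. Then (12j + 7)³ = 1728j³ + 3024j² + 1764j + 343 = 12(144j³ + 252j² + 147j + 28) + 7, so N³ ≡ 7 (mod 12).

Both directions hold; the statement is true.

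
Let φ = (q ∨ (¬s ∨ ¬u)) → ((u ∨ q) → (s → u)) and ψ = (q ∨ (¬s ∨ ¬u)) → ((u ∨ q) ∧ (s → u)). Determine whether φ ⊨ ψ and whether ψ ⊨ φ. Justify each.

Not equivalent: only (⇐) holds.

(→) This fails. Under u = F, s = F, q = F, the left side is true but the right side is false.

(←) Assume the antecedent. If u is true, the consequent reduces to true regardless of the other variables. If u is false, the antecedent forces (u = F, s = F, q = T), and the consequent holds there. Either way the consequent holds.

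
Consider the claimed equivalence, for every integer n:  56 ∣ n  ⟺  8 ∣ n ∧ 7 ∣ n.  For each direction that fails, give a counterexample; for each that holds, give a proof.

Both directions hold; the statement is true.

(⟹) If 56 ∣ n, write n = 56q. Since 56 = 7·8, n = 8·(7q), so 8 ∣ n; and since 56 = 8·7, n = 7·(8q), so 7 ∣ n.

(⟸) Suppose 8 ∣ n and 7 ∣ n. Any common multiple of 8 and 7 is a multiple of their lcm; here gcd(8, 7) = 1, so lcm(8, 7) = 8·7 = 56, so 56 ∣ n.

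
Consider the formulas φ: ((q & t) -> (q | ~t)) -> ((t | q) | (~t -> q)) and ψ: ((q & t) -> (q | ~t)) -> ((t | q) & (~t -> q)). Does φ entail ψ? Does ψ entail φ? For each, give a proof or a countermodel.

(←) Assume the antecedent. If q is true, the consequent reduces to true regardless of the other variables. If q is false, the antecedent forces (q = F, t = T), and the consequent holds there. Either way the consequent holds.

(→) Assume the antecedent. If q is true, the consequent reduces to true regardless of the other variables. If q is false, the antecedent forces (q = F, t = T), and the consequent holds there. Either way the consequent holds.

The biconditional holds.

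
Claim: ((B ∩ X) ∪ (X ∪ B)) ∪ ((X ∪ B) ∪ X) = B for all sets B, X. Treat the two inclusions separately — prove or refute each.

(⊆) This inclusion fails. Take B = ∅, X = {1}; then 1 ∈ ((B ∩ X) ∪ (X ∪ B)) ∪ ((X ∪ B) ∪ X) but 1 ∉ B.

(⊇) Let x ∈ B. Then either x ∈ B and x ∉ X; or x ∈ B ∩ X. In each case x ∈ ((B ∩ X) ∪ (X ∪ B)) ∪ ((X ∪ B) ∪ X), so B ⊆ ((B ∩ X) ∪ (X ∪ B)) ∪ ((X ∪ B) ∪ X).

(⊆) fails; (⊇) holds.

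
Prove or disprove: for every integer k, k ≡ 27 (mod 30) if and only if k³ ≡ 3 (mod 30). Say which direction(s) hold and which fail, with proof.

(⇒) Suppose k ≡ 27 (mod 30). Write k = 30j + 27. Then (30j + 27)³ = 27000j³ + 72900j² + 65610j + 19683 = 30(900j³ + 2430j² + 2187j + 656) + 3, so k³ ≡ 3 (mod 30).

(⇐) Conversely, suppose k³ ≡ 3 (mod 30). The only residue r in {0, …, 29} with r³ ≡ 3 (mod 30) is r = 27, so k ≡ 27 (mod 30).

Equivalent; both directions hold.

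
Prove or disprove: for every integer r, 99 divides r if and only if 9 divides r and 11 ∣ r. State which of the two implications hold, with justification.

The biconditional holds.

[⇒] If 99 ∣ r, write r = 99q. Since 99 = 11·9, r = 9·(11q), so 9 ∣ r; and since 99 = 9·11, r = 11·(9q), so 11 ∣ r.

[⇐] Suppose 9 ∣ r and 11 ∣ r. Any common multiple of 9 and 11 is a multiple of their lcm; here gcd(9, 11) = 1, so lcm(9, 11) = 9·11 = 99, so 99 ∣ r.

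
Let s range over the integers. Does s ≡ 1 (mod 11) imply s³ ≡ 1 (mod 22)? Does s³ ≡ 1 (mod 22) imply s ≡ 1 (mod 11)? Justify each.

(⇒) fails; (⇐) holds.

(→) This fails: take s = 12. Then 12 ≡ 1 (mod 11), but 12³ = 1728 ≡ 12 (mod 22), not 1.

(←) Conversely, the residues r modulo 22 with r³ ≡ 1 (mod 22) are exactly {1}, and each is ≡ 1 (mod 11).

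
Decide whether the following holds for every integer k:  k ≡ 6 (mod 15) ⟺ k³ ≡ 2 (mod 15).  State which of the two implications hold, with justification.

(→) This fails: take k = 6. Then 6 ≡ 6 (mod 15), but 6³ = 216 ≡ 6 (mod 15), not 2.

(←) This fails: take k = 8. Then 8³ = 512 ≡ 2 (mod 15), yet 8 ≡ 8 (mod 15), not 6.

(⇒) fails and (⇐) fails.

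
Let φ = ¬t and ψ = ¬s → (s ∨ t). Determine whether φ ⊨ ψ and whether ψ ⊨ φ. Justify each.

(⇒) fails and (⇐) fails.

(→) This fails. Under t = F, s = F, the left side is true but the right side is false.

(←) This fails. Under t = T, s = F, the left side is false but the right side is true.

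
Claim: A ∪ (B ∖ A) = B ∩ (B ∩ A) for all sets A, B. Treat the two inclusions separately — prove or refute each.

(⊆) fails; (⊇) holds.

Forward inclusion. This inclusion fails. Take A = {1}, B = ∅; then 1 ∈ A ∪ (B ∖ A) but 1 ∉ B ∩ (B ∩ A).

Reverse inclusion. Let x ∈ B ∩ (B ∩ A). Then x ∈ A ∩ B, from which x ∈ A ∪ (B ∖ A).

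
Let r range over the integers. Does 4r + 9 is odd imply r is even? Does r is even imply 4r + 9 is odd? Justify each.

(⇒) This fails: take r = 5. Then 4r + 9 = 29, which is odd, yet r = 5 is odd, not even.

(⇐) Suppose r is even. Since 4 is even, 4r is even for every r, so 4r + 9 has the same parity as 9, which is odd. Hence 4r + 9 is odd.

(⇒) fails; (⇐) holds.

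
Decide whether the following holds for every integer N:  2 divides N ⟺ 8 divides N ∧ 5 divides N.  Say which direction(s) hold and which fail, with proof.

(⟹) This fails: take N = 2. Certainly 2 ∣ 2, but 8 ∤ 2.

(⟸) Suppose 8 ∣ N and 5 ∣ N. Any common multiple of 8 and 5 is a multiple of their lcm; here gcd(8, 5) = 1, so lcm(8, 5) = 8·5 = 40, so 40 ∣ N. Since 2 ∣ 40, it follows that 2 ∣ N.

(⇒) fails; (⇐) holds.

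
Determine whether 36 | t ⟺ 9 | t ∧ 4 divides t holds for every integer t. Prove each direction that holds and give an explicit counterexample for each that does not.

Equivalent; both directions hold.

(⟹) If 36 ∣ t, write t = 36q. Since 36 = 4·9, t = 9·(4q), so 9 ∣ t; and since 36 = 9·4, t = 4·(9q), so 4 ∣ t.

(⟸) Suppose 9 ∣ t and 4 ∣ t. Any common multiple of 9 and 4 is a multiple of their lcm; here gcd(9, 4) = 1, so lcm(9, 4) = 9·4 = 36, so 36 ∣ t.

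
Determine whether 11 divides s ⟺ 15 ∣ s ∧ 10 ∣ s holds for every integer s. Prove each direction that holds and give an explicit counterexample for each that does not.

Forward direction. This fails: take s = 11. Certainly 11 ∣ 11, but 15 ∤ 11.

Converse. This fails: take s = 30. Both 15 ∣ 30 and 10 ∣ 30, yet 30 is not a multiple of 11 (since 30 = 2·11 + 8), so 11 ∤ 30.

Both directions fail.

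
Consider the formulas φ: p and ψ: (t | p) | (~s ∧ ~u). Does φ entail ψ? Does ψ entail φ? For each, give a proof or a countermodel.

Forward direction. Assume the antecedent. If p is true, (t | p) | (~s ∧ ~u) reduces to true regardless of the other variables. If p is false, the antecedent cannot hold. Either way (t | p) | (~s ∧ ~u) holds.

Converse. This fails. Under s = F, u = F, p = F, t = F, the left side is false but the right side is true.

The forward direction holds; the converse fails.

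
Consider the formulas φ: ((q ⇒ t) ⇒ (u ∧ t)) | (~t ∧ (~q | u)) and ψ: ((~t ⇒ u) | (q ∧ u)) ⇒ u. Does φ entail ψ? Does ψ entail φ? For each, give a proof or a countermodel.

Forward direction. Assume the antecedent. If t is true, the antecedent forces (t = T, q = F, u = T) or (t = T, q = T, u = T), and ((~t ⇒ u) | (q ∧ u)) ⇒ u holds there. If t is false, ((~t ⇒ u) | (q ∧ u)) ⇒ u reduces to true regardless of the other variables. Either way ((~t ⇒ u) | (q ∧ u)) ⇒ u holds.

Converse. Assume the antecedent. If t is true, the antecedent forces (t = T, q = F, u = T) or (t = T, q = T, u = T), and the consequent holds there. If t is false, the consequent reduces to true regardless of the other variables. Either way the consequent holds.

Equivalent; both directions hold.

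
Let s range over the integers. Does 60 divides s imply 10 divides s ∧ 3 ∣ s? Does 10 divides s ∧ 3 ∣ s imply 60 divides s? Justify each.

[⇐] This fails: take s = 30. Both 10 ∣ 30 and 3 ∣ 30, yet 30 is not a multiple of 60 (since 30 = 0·60 + 30), so 60 ∤ 30.

[⇒] If 60 ∣ s, write s = 60q. Since 60 = 6·10, s = 10·(6q), so 10 ∣ s; and since 60 = 20·3, s = 3·(20q), so 3 ∣ s.

Only the forward direction holds.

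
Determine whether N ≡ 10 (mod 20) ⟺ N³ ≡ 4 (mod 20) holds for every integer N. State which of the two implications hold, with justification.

Forward direction. This fails: take N = 10. Then 10 ≡ 10 (mod 20), but 10³ = 1000 ≡ 0 (mod 20), not 4.

Converse. This fails: take N = 4. Then 4³ = 64 ≡ 4 (mod 20), yet 4 ≡ 4 (mod 20), not 10.

Neither implication holds.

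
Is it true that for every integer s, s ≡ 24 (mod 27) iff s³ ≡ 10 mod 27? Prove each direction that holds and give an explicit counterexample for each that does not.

(→) This fails: take s = 24. Then 24 ≡ 24 (mod 27), but 24³ = 13824 ≡ 0 (mod 27), not 10.

(←) This fails: take s = 4. Then 4³ = 64 ≡ 10 (mod 27), yet 4 ≡ 4 (mod 27), not 24.

Neither direction holds.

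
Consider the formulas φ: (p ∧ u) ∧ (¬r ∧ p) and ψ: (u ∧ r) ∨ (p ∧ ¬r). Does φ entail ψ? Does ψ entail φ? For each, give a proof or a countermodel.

[⇐] This fails. Under u = F, p = T, r = F, the left side is false but the right side is true.

[⇒] Assume the antecedent. If u is true, the antecedent forces (u = T, p = T, r = F), and (u ∧ r) ∨ (p ∧ ¬r) holds there. If u is false, the antecedent cannot hold. Either way (u ∧ r) ∨ (p ∧ ¬r) holds.

Not equivalent: only (⇒) holds.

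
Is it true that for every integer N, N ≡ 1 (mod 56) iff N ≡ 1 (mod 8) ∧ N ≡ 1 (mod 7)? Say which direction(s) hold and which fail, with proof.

(⟸) If N ≡ 1 (mod 8) and N ≡ 1 (mod 7), then by the Chinese remainder theorem N ≡ 1 (mod 56). This is exactly N ≡ 1 (mod 56).

(⟹) Suppose N ≡ 1 (mod 56); write N = 56j + 1. Since 8 ∣ 56, reducing mod 8 gives N ≡ 1 (mod 8); since 7 ∣ 56, reducing mod 7 gives N ≡ 1 (mod 7).

Equivalent; both directions hold.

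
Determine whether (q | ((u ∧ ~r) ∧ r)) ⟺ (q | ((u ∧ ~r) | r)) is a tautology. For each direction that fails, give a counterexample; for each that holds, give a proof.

Not equivalent: only (⇒) holds.

[⇐] This fails. Under u = T, q = F, r = F, the left side is false but the right side is true.

[⇒] Assume the antecedent. If u is true, q | ((u ∧ ~r) | r) reduces to true regardless of the other variables. If u is false, the antecedent forces (u = F, q = T, r = F) or (u = F, q = T, r = T), and q | ((u ∧ ~r) | r) holds there. Either way q | ((u ∧ ~r) | r) holds.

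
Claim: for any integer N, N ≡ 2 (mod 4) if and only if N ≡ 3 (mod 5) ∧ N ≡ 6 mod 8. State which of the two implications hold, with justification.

[⇒] This fails: N = 2 gives 2 ≡ 2 (mod 4) but 2 ≡ 2 (mod 5), so the conjunction on the right does not hold.

[⇐] Conversely, if N ≡ 3 (mod 5) and N ≡ 6 (mod 8), then by the Chinese remainder theorem N ≡ 38 (mod 40). Since 38 ≡ 2 (mod 4) and 4 ∣ 40, we get N ≡ 2 (mod 4).

The forward direction fails; the converse holds.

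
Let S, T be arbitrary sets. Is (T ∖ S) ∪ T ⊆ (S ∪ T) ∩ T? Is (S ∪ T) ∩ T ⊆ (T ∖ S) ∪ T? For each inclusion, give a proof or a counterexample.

The two sets are equal.

(⊇) Let x ∈ (S ∪ T) ∩ T. Then either x ∈ T and x ∉ S; or x ∈ S ∩ T. In each case x ∈ (T ∖ S) ∪ T, so (S ∪ T) ∩ T ⊆ (T ∖ S) ∪ T.

(⊆) Let x ∈ (T ∖ S) ∪ T. Then either x ∈ T and x ∉ S; or x ∈ S ∩ T. In each case x ∈ (S ∪ T) ∩ T, so (T ∖ S) ∪ T ⊆ (S ∪ T) ∩ T.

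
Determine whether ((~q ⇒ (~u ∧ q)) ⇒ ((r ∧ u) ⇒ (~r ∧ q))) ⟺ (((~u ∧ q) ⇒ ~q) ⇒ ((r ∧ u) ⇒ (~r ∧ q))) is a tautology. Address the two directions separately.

[⇒] This fails. Under q = F, u = T, r = T, the left side is true but the right side is false.

[⇐] Assume the antecedent. If u is true, the antecedent forces (q = F, u = T, r = F) or (q = T, u = T, r = F), and the consequent holds there. If u is false, the consequent reduces to true regardless of the other variables. Either way the consequent holds.

(⇒) fails; (⇐) holds.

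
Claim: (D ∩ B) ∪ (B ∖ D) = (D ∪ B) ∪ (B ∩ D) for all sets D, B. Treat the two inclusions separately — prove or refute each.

(⊆) holds; (⊇) fails.

(⟹) Let x ∈ (D ∩ B) ∪ (B ∖ D). Then either x ∈ B and x ∉ D; or x ∈ D ∩ B. In each case x ∈ (D ∪ B) ∪ (B ∩ D), so (D ∩ B) ∪ (B ∖ D) ⊆ (D ∪ B) ∪ (B ∩ D).

(⟸) This inclusion fails. Take D = {1}, B = ∅; then 1 ∈ (D ∪ B) ∪ (B ∩ D) but 1 ∉ (D ∩ B) ∪ (B ∖ D).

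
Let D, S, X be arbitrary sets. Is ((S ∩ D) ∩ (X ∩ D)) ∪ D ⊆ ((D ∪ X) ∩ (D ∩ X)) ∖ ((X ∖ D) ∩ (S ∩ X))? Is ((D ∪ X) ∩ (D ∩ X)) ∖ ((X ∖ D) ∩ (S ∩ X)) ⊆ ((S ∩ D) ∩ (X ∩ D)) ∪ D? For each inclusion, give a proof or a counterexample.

(⊆) This inclusion fails. Take D = {1}, S = ∅, X = ∅; then 1 ∈ ((S ∩ D) ∩ (X ∩ D)) ∪ D but 1 ∉ ((D ∪ X) ∩ (D ∩ X)) ∖ ((X ∖ D) ∩ (S ∩ X)).

(⊇) Let x ∈ ((D ∪ X) ∩ (D ∩ X)) ∖ ((X ∖ D) ∩ (S ∩ X)). Then either x ∈ D ∩ X and x ∉ S; or x ∈ D ∩ S ∩ X. In each case x ∈ ((S ∩ D) ∩ (X ∩ D)) ∪ D, so ((D ∪ X) ∩ (D ∩ X)) ∖ ((X ∖ D) ∩ (S ∩ X)) ⊆ ((S ∩ D) ∩ (X ∩ D)) ∪ D.

Only the reverse inclusion holds.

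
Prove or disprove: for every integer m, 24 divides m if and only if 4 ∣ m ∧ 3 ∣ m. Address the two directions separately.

[⇒] If 24 ∣ m, write m = 24q. Since 24 = 6·4, m = 4·(6q), so 4 ∣ m; and since 24 = 8·3, m = 3·(8q), so 3 ∣ m.

[⇐] This fails: take m = 12. Both 4 ∣ 12 and 3 ∣ 12, yet 12 is not a multiple of 24 (since 12 = 0·24 + 12), so 24 ∤ 12.

Only the forward direction holds.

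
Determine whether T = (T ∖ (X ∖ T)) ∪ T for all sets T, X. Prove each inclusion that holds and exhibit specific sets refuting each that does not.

(⊆) Let x ∈ T. Then either x ∈ T and x ∉ X; or x ∈ T ∩ X. In each case x ∈ (T ∖ (X ∖ T)) ∪ T, so T ⊆ (T ∖ (X ∖ T)) ∪ T.

(⊇) Let x ∈ (T ∖ (X ∖ T)) ∪ T. Then either x ∈ T and x ∉ X; or x ∈ T ∩ X. In each case x ∈ T, so (T ∖ (X ∖ T)) ∪ T ⊆ T.

Both inclusions hold.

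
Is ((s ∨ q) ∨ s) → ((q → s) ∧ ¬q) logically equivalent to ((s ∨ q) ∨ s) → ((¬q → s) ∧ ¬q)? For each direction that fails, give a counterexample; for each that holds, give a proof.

Both directions hold.

Forward direction. Assume the antecedent. If s is true, the antecedent forces (s = T, q = F), and the consequent holds there. If s is false, the antecedent forces (s = F, q = F), and the consequent holds there. Either way the consequent holds.

Converse. Assume the antecedent. If s is true, the antecedent forces (s = T, q = F), and ((s ∨ q) ∨ s) → ((q → s) ∧ ¬q) holds there. If s is false, the antecedent forces (s = F, q = F), and ((s ∨ q) ∨ s) → ((q → s) ∧ ¬q) holds there. Either way ((s ∨ q) ∨ s) → ((q → s) ∧ ¬q) holds.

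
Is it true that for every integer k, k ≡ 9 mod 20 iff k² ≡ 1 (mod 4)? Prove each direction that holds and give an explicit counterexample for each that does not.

(⟹) Suppose k ≡ 9 (mod 20). Then k² ≡ 9² = 81 (mod 20), and since 4 ∣ 20, also k² ≡ 1 (mod 4).

(⟸) This fails: take k = 1. Then 1² = 1 ≡ 1 (mod 4), yet 1 ≡ 1 (mod 20), not 9.

Only the forward implication holds.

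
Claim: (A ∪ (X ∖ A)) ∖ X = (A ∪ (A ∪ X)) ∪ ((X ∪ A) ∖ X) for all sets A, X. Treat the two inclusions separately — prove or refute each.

(⊆) holds; (⊇) fails.

(⊆) Let x ∈ (A ∪ (X ∖ A)) ∖ X. Then x ∈ A and x ∉ X, from which x ∈ (A ∪ (A ∪ X)) ∪ ((X ∪ A) ∖ X).

(⊇) This inclusion fails. Take A = ∅, X = {1}; then 1 ∈ (A ∪ (A ∪ X)) ∪ ((X ∪ A) ∖ X) but 1 ∉ (A ∪ (X ∖ A)) ∖ X.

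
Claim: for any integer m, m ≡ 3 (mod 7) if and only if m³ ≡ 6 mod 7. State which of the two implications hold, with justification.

Not equivalent: only (⇒) holds.

[⇒] Suppose m ≡ 3 (mod 7). Write m = 7j + 3. Then (7j + 3)³ = 343j³ + 441j² + 189j + 27 = 7(49j³ + 63j² + 27j + 3) + 6, so m³ ≡ 6 (mod 7).

[⇐] This fails: take m = 5. Then 5³ = 125 ≡ 6 (mod 7), yet 5 ≡ 5 (mod 7), not 3.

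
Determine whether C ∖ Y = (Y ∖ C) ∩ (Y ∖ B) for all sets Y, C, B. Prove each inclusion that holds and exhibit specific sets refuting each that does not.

(⟹) This inclusion fails. Take Y = ∅, C = {1}, B = ∅; then 1 ∈ C ∖ Y but 1 ∉ (Y ∖ C) ∩ (Y ∖ B).

(⟸) This inclusion fails. Take Y = {1}, C = ∅, B = ∅; then 1 ∈ (Y ∖ C) ∩ (Y ∖ B) but 1 ∉ C ∖ Y.

Both inclusions fail.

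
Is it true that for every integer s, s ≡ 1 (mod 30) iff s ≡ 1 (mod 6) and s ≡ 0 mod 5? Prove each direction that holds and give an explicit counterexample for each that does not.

Neither direction holds.

Forward direction. This fails: s = 1 gives 1 ≡ 1 (mod 30) but 1 ≡ 1 (mod 5), so the conjunction on the right does not hold.

Converse. This fails: s = 25 satisfies both congruences on the right (25 ≡ 1 mod 6 and 25 ≡ 0 mod 5) yet 25 ≡ 25 (mod 30), not 1.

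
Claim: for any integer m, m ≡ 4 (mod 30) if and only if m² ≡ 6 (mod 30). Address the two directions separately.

(⟹) This fails: take m = 4. Then 4 ≡ 4 (mod 30), but 4² = 16 ≡ 16 (mod 30), not 6.

(⟸) This fails: take m = 6. Then 6² = 36 ≡ 6 (mod 30), yet 6 ≡ 6 (mod 30), not 4.

Both directions fail.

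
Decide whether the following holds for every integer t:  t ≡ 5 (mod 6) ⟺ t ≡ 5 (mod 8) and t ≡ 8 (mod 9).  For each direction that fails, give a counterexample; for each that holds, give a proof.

(⇒) fails; (⇐) holds.

(⟹) This fails: t = 65 gives 65 ≡ 5 (mod 6) but 65 ≡ 1 (mod 8), so the conjunction on the right does not hold.

(⟸) Conversely, if t ≡ 5 (mod 8) and t ≡ 8 (mod 9), then by the Chinese remainder theorem t ≡ 53 (mod 72). Since 53 ≡ 5 (mod 6) and 6 ∣ 72, we get t ≡ 5 (mod 6).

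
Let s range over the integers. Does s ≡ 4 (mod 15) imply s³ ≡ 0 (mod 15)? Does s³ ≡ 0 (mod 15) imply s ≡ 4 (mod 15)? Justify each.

(⇒) fails and (⇐) fails.

[⇒] This fails: take s = 4. Then 4 ≡ 4 (mod 15), but 4³ = 64 ≡ 4 (mod 15), not 0.

[⇐] This fails: take s = 0. Then 0³ = 0 ≡ 0 (mod 15), yet 0 ≡ 0 (mod 15), not 4.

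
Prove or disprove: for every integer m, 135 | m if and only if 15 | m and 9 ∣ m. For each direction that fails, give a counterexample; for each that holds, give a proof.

Not equivalent: only (⇒) holds.

(→) If 135 ∣ m, write m = 135q. Since 135 = 9·15, m = 15·(9q), so 15 ∣ m; and since 135 = 15·9, m = 9·(15q), so 9 ∣ m.

(←) This fails: take m = 45. Both 15 ∣ 45 and 9 ∣ 45, yet 45 is not a multiple of 135 (since 45 = 0·135 + 45), so 135 ∤ 45.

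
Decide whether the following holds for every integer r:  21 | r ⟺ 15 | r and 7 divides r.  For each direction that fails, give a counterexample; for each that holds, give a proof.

[⇒] This fails: take r = 21. Certainly 21 ∣ 21, but 15 ∤ 21.

[⇐] Suppose 15 ∣ r and 7 ∣ r. Any common multiple of 15 and 7 is a multiple of their lcm; here gcd(15, 7) = 1, so lcm(15, 7) = 15·7 = 105, so 105 ∣ r. Since 21 ∣ 105, it follows that 21 ∣ r.

Not equivalent: only (⇐) holds.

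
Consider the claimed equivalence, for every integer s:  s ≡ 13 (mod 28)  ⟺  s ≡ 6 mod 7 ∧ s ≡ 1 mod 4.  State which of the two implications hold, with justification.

Forward direction. Suppose s ≡ 13 (mod 28); write s = 28j + 13. Since 7 ∣ 28, reducing mod 7 gives s ≡ 13 ≡ 6 (mod 7); since 4 ∣ 28, reducing mod 4 gives s ≡ 13 ≡ 1 (mod 4).

Converse. If s ≡ 6 (mod 7) and s ≡ 1 (mod 4), then by the Chinese remainder theorem s ≡ 13 (mod 28). This is exactly s ≡ 13 (mod 28).

The biconditional holds.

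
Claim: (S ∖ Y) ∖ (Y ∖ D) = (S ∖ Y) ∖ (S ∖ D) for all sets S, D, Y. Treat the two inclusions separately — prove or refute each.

Only the reverse inclusion holds.

(⊆) This inclusion fails. Take S = {1}, D = ∅, Y = ∅; then 1 ∈ (S ∖ Y) ∖ (Y ∖ D) but 1 ∉ (S ∖ Y) ∖ (S ∖ D).

(⊇) Let x ∈ (S ∖ Y) ∖ (S ∖ D). Then x ∈ S ∩ D and x ∉ Y, from which x ∈ (S ∖ Y) ∖ (Y ∖ D).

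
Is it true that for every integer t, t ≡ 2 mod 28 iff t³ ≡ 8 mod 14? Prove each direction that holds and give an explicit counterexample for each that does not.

(⇒) holds; (⇐) fails.

(⟹) Suppose t ≡ 2 (mod 28). Then t³ ≡ 2³ = 8 (mod 28), and since 14 ∣ 28, also t³ ≡ 8 (mod 14).

(⟸) This fails: take t = 4. Then 4³ = 64 ≡ 8 (mod 14), yet 4 ≡ 4 (mod 28), not 2.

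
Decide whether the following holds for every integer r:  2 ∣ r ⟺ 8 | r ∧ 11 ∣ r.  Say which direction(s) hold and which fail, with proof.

(⇒) fails; (⇐) holds.

(⟸) Suppose 8 ∣ r and 11 ∣ r. Any common multiple of 8 and 11 is a multiple of their lcm; here gcd(8, 11) = 1, so lcm(8, 11) = 8·11 = 88, so 88 ∣ r. Since 2 ∣ 88, it follows that 2 ∣ r.

(⟹) This fails: take r = 2. Certainly 2 ∣ 2, but 8 ∤ 2.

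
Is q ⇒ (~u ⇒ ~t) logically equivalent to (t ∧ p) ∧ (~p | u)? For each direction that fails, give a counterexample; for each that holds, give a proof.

(⟹) This fails. Under p = F, t = F, u = F, q = F, the left side is true but the right side is false.

(⟸) Assume the antecedent. If p is true, the antecedent forces (p = T, t = T, u = T, q = F) or (p = T, t = T, u = T, q = T), and q ⇒ (~u ⇒ ~t) holds there. If p is false, the antecedent cannot hold. Either way q ⇒ (~u ⇒ ~t) holds.

Not equivalent: only (⇐) holds.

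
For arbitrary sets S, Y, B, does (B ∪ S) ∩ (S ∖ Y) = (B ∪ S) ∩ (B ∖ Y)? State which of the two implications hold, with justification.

Forward inclusion. This inclusion fails. Take S = {1}, Y = ∅, B = ∅; then 1 ∈ (B ∪ S) ∩ (S ∖ Y) but 1 ∉ (B ∪ S) ∩ (B ∖ Y).

Reverse inclusion. This inclusion fails. Take S = ∅, Y = ∅, B = {1}; then 1 ∈ (B ∪ S) ∩ (B ∖ Y) but 1 ∉ (B ∪ S) ∩ (S ∖ Y).

Neither inclusion holds.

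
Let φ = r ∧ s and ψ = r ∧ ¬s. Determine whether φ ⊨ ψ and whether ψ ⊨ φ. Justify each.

(⇒) fails and (⇐) fails.

(→) This fails. Under r = T, s = T, the left side is true but the right side is false.

(←) This fails. Under r = T, s = F, the left side is false but the right side is true.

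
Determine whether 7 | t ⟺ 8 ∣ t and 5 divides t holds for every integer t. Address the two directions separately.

(→) This fails: take t = 7. Certainly 7 ∣ 7, but 8 ∤ 7.

(←) This fails: take t = 40. Both 8 ∣ 40 and 5 ∣ 40, yet 40 is not a multiple of 7 (since 40 = 5·7 + 5), so 7 ∤ 40.

Neither implication holds.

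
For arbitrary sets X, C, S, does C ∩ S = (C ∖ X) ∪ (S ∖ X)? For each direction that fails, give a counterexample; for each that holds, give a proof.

Neither inclusion holds.

Forward inclusion. This inclusion fails. Take X = {1}, C = {1}, S = {1}; then 1 ∈ C ∩ S but 1 ∉ (C ∖ X) ∪ (S ∖ X).

Reverse inclusion. This inclusion fails. Take X = ∅, C = {1}, S = ∅; then 1 ∈ (C ∖ X) ∪ (S ∖ X) but 1 ∉ C ∩ S.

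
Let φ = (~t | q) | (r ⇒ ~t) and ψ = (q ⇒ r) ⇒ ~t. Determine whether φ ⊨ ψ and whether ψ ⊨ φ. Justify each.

Converse. Assume the antecedent. If t is true, the antecedent forces (t = T, r = F, q = T), and (~t | q) | (r ⇒ ~t) holds there. If t is false, (~t | q) | (r ⇒ ~t) reduces to true regardless of the other variables. Either way (~t | q) | (r ⇒ ~t) holds.

Forward direction. This fails. Under t = T, r = F, q = F, the left side is true but the right side is false.

Only the reverse direction holds.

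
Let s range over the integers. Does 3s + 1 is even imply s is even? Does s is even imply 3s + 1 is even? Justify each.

(⇒) fails and (⇐) fails.

(⟹) This fails: s = 1 gives 3s + 1 = 4, which is even, but 1 is odd, not even.

(⟸) This also fails: s = 4 is even, but 3s + 1 = 13 is odd, not even.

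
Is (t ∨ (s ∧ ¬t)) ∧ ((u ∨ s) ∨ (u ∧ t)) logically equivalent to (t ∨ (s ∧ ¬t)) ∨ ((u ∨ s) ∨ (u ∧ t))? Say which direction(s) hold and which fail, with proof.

(→) Assume the antecedent. If u is true, the consequent reduces to true regardless of the other variables. If u is false, the antecedent forces (u = F, t = F, s = T) or (u = F, t = T, s = T), and the consequent holds there. Either way the consequent holds.

(←) This fails. Under u = T, t = F, s = F, the left side is false but the right side is true.

Only the forward implication holds.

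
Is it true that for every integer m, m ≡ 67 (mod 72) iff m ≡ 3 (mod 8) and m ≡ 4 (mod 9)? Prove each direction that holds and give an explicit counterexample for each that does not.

Equivalent; both directions hold.

(⟹) Suppose m ≡ 67 (mod 72); write m = 72j + 67. Since 8 ∣ 72, reducing mod 8 gives m ≡ 67 ≡ 3 (mod 8); since 9 ∣ 72, reducing mod 9 gives m ≡ 67 ≡ 4 (mod 9).

(⟸) Conversely, if m ≡ 3 (mod 8) and m ≡ 4 (mod 9), then by the Chinese remainder theorem m ≡ 67 (mod 72). This is exactly m ≡ 67 (mod 72).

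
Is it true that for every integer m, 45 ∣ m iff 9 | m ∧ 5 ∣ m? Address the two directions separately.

[⇒] If 45 ∣ m, write m = 45q. Since 45 = 5·9, m = 9·(5q), so 9 ∣ m; and since 45 = 9·5, m = 5·(9q), so 5 ∣ m.

[⇐] Suppose 9 ∣ m and 5 ∣ m. Any common multiple of 9 and 5 is a multiple of their lcm; here gcd(9, 5) = 1, so lcm(9, 5) = 9·5 = 45, so 45 ∣ m.

Both directions hold.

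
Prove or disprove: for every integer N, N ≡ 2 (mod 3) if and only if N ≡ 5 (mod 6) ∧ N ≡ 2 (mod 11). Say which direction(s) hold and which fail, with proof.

Only the converse holds.

Forward direction. This fails: N = 2 gives 2 ≡ 2 (mod 3) but 2 ≡ 2 (mod 6), so the conjunction on the right does not hold.

Converse. If N ≡ 5 (mod 6) and N ≡ 2 (mod 11), then by the Chinese remainder theorem N ≡ 35 (mod 66). Since 35 ≡ 2 (mod 3) and 3 ∣ 66, we get N ≡ 2 (mod 3).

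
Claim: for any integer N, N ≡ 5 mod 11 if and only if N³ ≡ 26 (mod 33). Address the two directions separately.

(⇐) The residues r modulo 33 with r³ ≡ 26 (mod 33) are exactly {5}, and each is ≡ 5 (mod 11).

(⇒) This fails: take N = 16. Then 16 ≡ 5 (mod 11), but 16³ = 4096 ≡ 4 (mod 33), not 26.

The forward direction fails; the converse holds.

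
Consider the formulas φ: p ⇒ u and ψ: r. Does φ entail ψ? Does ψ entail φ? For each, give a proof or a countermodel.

Neither direction holds.

(⇒) This fails. Under u = F, p = F, r = F, the left side is true but the right side is false.

(⇐) This fails. Under u = F, p = T, r = T, the left side is false but the right side is true.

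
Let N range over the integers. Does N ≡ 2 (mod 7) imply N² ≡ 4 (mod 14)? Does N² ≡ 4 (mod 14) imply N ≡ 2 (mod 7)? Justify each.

[⇒] This fails: take N = 9. Then 9 ≡ 2 (mod 7), but 9² = 81 ≡ 11 (mod 14), not 4.

[⇐] This fails: take N = 12. Then 12² = 144 ≡ 4 (mod 14), yet 12 ≡ 5 (mod 7), not 2.

(⇒) fails and (⇐) fails.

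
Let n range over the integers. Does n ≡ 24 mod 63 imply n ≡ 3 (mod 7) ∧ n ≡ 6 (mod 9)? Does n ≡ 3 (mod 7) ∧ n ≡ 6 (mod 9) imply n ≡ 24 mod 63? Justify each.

(⇐) If n ≡ 3 (mod 7) and n ≡ 6 (mod 9), then by the Chinese remainder theorem n ≡ 24 (mod 63). This is exactly n ≡ 24 (mod 63).

(⇒) Suppose n ≡ 24 (mod 63); write n = 63j + 24. Since 7 ∣ 63, reducing mod 7 gives n ≡ 24 ≡ 3 (mod 7); since 9 ∣ 63, reducing mod 9 gives n ≡ 24 ≡ 6 (mod 9).

Both directions hold; the statement is true.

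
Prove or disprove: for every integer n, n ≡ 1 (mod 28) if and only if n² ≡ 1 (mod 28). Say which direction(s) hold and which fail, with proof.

Only the forward implication holds.

(⟸) This fails: take n = 13. Then 13² = 169 ≡ 1 (mod 28), yet 13 ≡ 13 (mod 28), not 1.

(⟹) Suppose n ≡ 1 (mod 28). Write n = 28j + 1. Then (28j + 1)² = 784j² + 56j + 1 = 28(28j² + 2j) + 1, so n² ≡ 1 (mod 28).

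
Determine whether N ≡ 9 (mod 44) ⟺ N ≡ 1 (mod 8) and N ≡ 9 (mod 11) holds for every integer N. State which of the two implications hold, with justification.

(→) This fails: N = 53 gives 53 ≡ 9 (mod 44) but 53 ≡ 5 (mod 8), so the conjunction on the right does not hold.

(←) Conversely, if N ≡ 1 (mod 8) and N ≡ 9 (mod 11), then by the Chinese remainder theorem N ≡ 9 (mod 88). Since 9 ≡ 9 (mod 44) and 44 ∣ 88, we get N ≡ 9 (mod 44).

Not equivalent: only (⇐) holds.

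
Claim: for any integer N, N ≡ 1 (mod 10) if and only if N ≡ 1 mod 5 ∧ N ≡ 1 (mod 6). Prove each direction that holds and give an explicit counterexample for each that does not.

(⇐) If N ≡ 1 (mod 5) and N ≡ 1 (mod 6), then by the Chinese remainder theorem N ≡ 1 (mod 30). Since 1 ≡ 1 (mod 10) and 10 ∣ 30, we get N ≡ 1 (mod 10).

(⇒) This fails: N = 11 gives 11 ≡ 1 (mod 10) but 11 ≡ 5 (mod 6), so the conjunction on the right does not hold.

Only the converse holds.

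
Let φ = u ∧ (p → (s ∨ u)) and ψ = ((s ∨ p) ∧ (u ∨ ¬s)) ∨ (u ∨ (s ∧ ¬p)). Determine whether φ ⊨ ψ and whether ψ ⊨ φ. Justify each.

[⇒] Assume the antecedent. If u is true, the consequent reduces to true regardless of the other variables. If u is false, the antecedent cannot hold. Either way the consequent holds.

[⇐] This fails. Under u = F, p = T, s = F, the left side is false but the right side is true.

Not equivalent: only (⇒) holds.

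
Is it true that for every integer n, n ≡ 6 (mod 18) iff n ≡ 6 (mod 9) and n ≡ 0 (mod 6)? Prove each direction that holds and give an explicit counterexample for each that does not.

Both directions hold; the statement is true.

Converse. If n ≡ 6 (mod 9) and n ≡ 0 (mod 6), then by the Chinese remainder theorem n ≡ 6 (mod 18). This is exactly n ≡ 6 (mod 18).

Forward direction. Suppose n ≡ 6 (mod 18); write n = 18j + 6. Since 9 ∣ 18, reducing mod 9 gives n ≡ 6 (mod 9); since 6 ∣ 18, reducing mod 6 gives n ≡ 6 ≡ 0 (mod 6).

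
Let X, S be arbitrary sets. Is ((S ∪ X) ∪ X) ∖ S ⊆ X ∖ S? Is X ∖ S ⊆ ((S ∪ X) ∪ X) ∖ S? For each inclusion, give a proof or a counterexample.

(⟹) Let x ∈ ((S ∪ X) ∪ X) ∖ S. Then x ∈ X and x ∉ S, from which x ∈ X ∖ S.

(⟸) Let x ∈ X ∖ S. Then x ∈ X and x ∉ S, from which x ∈ ((S ∪ X) ∪ X) ∖ S.

Both inclusions hold.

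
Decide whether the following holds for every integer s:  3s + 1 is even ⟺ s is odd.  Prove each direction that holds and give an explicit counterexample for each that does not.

Converse. Suppose s is odd; write s = 2j + 1. Then 3s + 1 = 3·(2j + 1) + 1 = 2·3j + 4, which is even.

Forward direction. Suppose 3s + 1 is even. Since 3 is odd, 3s and s have the same parity, so 3s + 1 ≡ s + 1 (mod 2). As 1 is odd, 3s + 1 is even exactly when s is odd. Thus s is odd.

Both implications hold.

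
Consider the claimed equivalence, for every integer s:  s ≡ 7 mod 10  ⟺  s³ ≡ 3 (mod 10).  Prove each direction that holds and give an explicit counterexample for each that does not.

(⇒) Suppose s ≡ 7 mod 10. Write s = 10j + 7. Then (10j + 7)³ = 1000j³ + 2100j² + 1470j + 343 = 10(100j³ + 210j² + 147j + 34) + 3, so s³ ≡ 3 (mod 10).

(⇐) Conversely, suppose s³ ≡ 3 (mod 10). The only residue r in {0, …, 9} with r³ ≡ 3 (mod 10) is r = 7, so s ≡ 7 (mod 10).

Both implications hold.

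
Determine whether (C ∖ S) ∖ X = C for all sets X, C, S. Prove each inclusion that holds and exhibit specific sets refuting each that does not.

The sets are not equal: only the forward inclusion holds.

Forward inclusion. Let x ∈ (C ∖ S) ∖ X. Then x ∈ C and x ∉ X, S, from which x ∈ C.

Reverse inclusion. This inclusion fails. Take X = {1}, C = {1}, S = ∅; then 1 ∈ C but 1 ∉ (C ∖ S) ∖ X.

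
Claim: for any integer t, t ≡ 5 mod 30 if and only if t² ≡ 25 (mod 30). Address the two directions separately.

Only the forward direction holds.

Forward direction. Suppose t ≡ 5 mod 30. Write t = 30j + 5. Then (30j + 5)² = 900j² + 300j + 25 = 30(30j² + 10j) + 25, so t² ≡ 25 (mod 30).

Converse. This fails: take t = 25. Then 25² = 625 ≡ 25 (mod 30), yet 25 ≡ 25 (mod 30), not 5.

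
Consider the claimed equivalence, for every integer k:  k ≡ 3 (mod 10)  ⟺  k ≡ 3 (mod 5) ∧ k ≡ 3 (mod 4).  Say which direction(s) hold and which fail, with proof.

(⟸) If k ≡ 3 (mod 5) and k ≡ 3 (mod 4), then by the Chinese remainder theorem k ≡ 3 (mod 20). Since 3 ≡ 3 (mod 10) and 10 ∣ 20, we get k ≡ 3 (mod 10).

(⟹) This fails: k = 13 gives 13 ≡ 3 (mod 10) but 13 ≡ 1 (mod 4), so the conjunction on the right does not hold.

The forward direction fails; the converse holds.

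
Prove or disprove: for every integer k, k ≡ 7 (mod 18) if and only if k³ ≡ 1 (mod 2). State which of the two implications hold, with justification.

(⇐) This fails: take k = 1. Then 1³ = 1 ≡ 1 (mod 2), yet 1 ≡ 1 (mod 18), not 7.

(⇒) Suppose k ≡ 7 (mod 18). Then k³ ≡ 7³ = 343 (mod 18), and since 2 ∣ 18, also k³ ≡ 1 (mod 2).

Not equivalent: only (⇒) holds.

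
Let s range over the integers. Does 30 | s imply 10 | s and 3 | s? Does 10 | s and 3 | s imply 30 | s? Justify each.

The biconditional holds.

(←) Suppose 10 ∣ s and 3 ∣ s. Any common multiple of 10 and 3 is a multiple of their lcm; here gcd(10, 3) = 1, so lcm(10, 3) = 10·3 = 30, so 30 ∣ s.

(→) If 30 ∣ s, write s = 30q. Since 30 = 3·10, s = 10·(3q), so 10 ∣ s; and since 30 = 10·3, s = 3·(10q), so 3 ∣ s.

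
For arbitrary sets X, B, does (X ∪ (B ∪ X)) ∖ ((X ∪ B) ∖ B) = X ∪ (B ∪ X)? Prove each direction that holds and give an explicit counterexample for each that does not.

Forward inclusion. Let x ∈ (X ∪ (B ∪ X)) ∖ ((X ∪ B) ∖ B). Then either x ∈ B and x ∉ X; or x ∈ X ∩ B. In each case x ∈ X ∪ (B ∪ X), so (X ∪ (B ∪ X)) ∖ ((X ∪ B) ∖ B) ⊆ X ∪ (B ∪ X).

Reverse inclusion. This inclusion fails. Take X = {1}, B = ∅; then 1 ∈ X ∪ (B ∪ X) but 1 ∉ (X ∪ (B ∪ X)) ∖ ((X ∪ B) ∖ B).

Only the forward inclusion holds.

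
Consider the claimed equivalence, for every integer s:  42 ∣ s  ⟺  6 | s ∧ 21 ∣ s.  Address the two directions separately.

(⇒) If 42 ∣ s, write s = 42q. Since 42 = 7·6, s = 6·(7q), so 6 ∣ s; and since 42 = 2·21, s = 21·(2q), so 21 ∣ s.

(⇐) Suppose 6 ∣ s and 21 ∣ s. Any common multiple of 6 and 21 is a multiple of their lcm; here lcm(6, 21) = 6·21/gcd(6, 21) = 126/3 = 42, so 42 ∣ s.

Both directions hold.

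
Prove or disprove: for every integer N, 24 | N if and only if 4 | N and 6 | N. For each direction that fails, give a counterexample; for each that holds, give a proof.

(⇒) If 24 ∣ N, write N = 24q. Since 24 = 6·4, N = 4·(6q), so 4 ∣ N; and since 24 = 4·6, N = 6·(4q), so 6 ∣ N.

(⇐) This fails: take N = 12. Both 4 ∣ 12 and 6 ∣ 12, yet 12 is not a multiple of 24 (since 12 = 0·24 + 12), so 24 ∤ 12.

Not equivalent: only (⇒) holds.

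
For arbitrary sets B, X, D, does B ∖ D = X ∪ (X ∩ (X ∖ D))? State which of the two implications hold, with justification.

(⊆) This inclusion fails. Take B = {1}, X = ∅, D = ∅; then 1 ∈ B ∖ D but 1 ∉ X ∪ (X ∩ (X ∖ D)).

(⊇) This inclusion fails. Take B = ∅, X = {1}, D = ∅; then 1 ∈ X ∪ (X ∩ (X ∖ D)) but 1 ∉ B ∖ D.

(⊆) fails and (⊇) fails.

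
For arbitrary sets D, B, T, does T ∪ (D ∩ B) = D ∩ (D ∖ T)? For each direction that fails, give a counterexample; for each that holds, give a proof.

Neither inclusion holds.

(⟹) This inclusion fails. Take D = ∅, B = ∅, T = {1}; then 1 ∈ T ∪ (D ∩ B) but 1 ∉ D ∩ (D ∖ T).

(⟸) This inclusion fails. Take D = {1}, B = ∅, T = ∅; then 1 ∈ D ∩ (D ∖ T) but 1 ∉ T ∪ (D ∩ B).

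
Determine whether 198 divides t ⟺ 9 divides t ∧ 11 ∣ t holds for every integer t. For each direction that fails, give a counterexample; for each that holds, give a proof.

(⇒) holds; (⇐) fails.

[⇒] If 198 ∣ t, write t = 198q. Since 198 = 22·9, t = 9·(22q), so 9 ∣ t; and since 198 = 18·11, t = 11·(18q), so 11 ∣ t.

[⇐] This fails: take t = 99. Both 9 ∣ 99 and 11 ∣ 99, yet 99 is not a multiple of 198 (since 99 = 0·198 + 99), so 198 ∤ 99.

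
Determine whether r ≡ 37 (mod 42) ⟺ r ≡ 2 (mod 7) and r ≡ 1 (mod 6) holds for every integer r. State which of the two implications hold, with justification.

Both implications hold.

(⟹) Suppose r ≡ 37 (mod 42); write r = 42j + 37. Since 7 ∣ 42, reducing mod 7 gives r ≡ 37 ≡ 2 (mod 7); since 6 ∣ 42, reducing mod 6 gives r ≡ 37 ≡ 1 (mod 6).

(⟸) Conversely, if r ≡ 2 (mod 7) and r ≡ 1 (mod 6), then by the Chinese remainder theorem r ≡ 37 (mod 42). This is exactly r ≡ 37 (mod 42).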